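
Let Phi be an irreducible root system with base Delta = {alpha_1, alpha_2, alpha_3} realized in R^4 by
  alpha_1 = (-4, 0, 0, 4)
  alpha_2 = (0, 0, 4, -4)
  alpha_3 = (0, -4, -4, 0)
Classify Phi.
A_3

Compute the Cartan integers a_ij = 2(alpha_i, alpha_j)/(alpha_j, alpha_j); the resulting 3x3 Cartan matrix is
[[2, -1, 0], [-1, 2, -1], [0, -1, 2]].
All simple roots have the same length, so the diagram is simply laced. The associated Dynkin diagram is a chain of 3 nodes with single edges (A_3), so the type is A_3 (the algebra sl(4)).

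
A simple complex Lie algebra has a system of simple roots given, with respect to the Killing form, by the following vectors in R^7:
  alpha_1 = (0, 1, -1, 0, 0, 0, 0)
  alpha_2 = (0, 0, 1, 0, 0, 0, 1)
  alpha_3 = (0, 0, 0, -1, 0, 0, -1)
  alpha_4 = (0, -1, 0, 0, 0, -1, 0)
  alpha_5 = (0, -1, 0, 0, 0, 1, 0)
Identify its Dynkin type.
Compute the Cartan integers a_ij = 2(alpha_i, alpha_j)/(alpha_j, alpha_j); the resulting 5x5 Cartan matrix is
[[2, -1, 0, -1, -1], [-1, 2, -1, 0, 0], [0, -1, 2, 0, 0], [-1, 0, 0, 2, 0], [-1, 0, 0, 0, 2]].
All simple roots have the same length, so the diagram is simply laced. The associated Dynkin diagram is a chain of 3 nodes with a fork of two nodes at one end (D_5), so the type is D_5 (the algebra so(10)).

D_5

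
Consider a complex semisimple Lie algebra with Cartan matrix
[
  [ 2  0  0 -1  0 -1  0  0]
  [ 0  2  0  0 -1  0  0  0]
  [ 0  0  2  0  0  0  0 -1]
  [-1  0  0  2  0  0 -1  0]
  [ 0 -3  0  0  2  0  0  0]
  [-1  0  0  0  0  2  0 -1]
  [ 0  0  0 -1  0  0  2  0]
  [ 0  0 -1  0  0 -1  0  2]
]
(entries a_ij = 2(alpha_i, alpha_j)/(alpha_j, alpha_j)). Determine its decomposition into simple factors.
A_6 (sl(7)) + G_2

The diagram associated to this matrix has two connected components: the simple roots {alpha_1, alpha_3, alpha_4, alpha_6, alpha_7, alpha_8} form a chain of 6 nodes with single edges (A_6), and {alpha_2, alpha_5} form two nodes joined by a triple edge (G_2). A semisimple Lie algebra decomposes uniquely as the direct sum of simple ideals, one per connected component of its Dynkin diagram, so g ≅ A_6 ⊕ G_2 (dimension 48 + 14 = 62).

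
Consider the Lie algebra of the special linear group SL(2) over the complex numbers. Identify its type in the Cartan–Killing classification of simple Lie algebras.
A_1 (sl(2))

This is sl(2), which has dimension 2^2 - 1 = 3 and rank 2 - 1 = 1 (a Cartan subalgebra is the diagonal traceless matrices). In the classification of classical Lie algebras, the special linear algebra sl(n+1) has type A_n; here n = 1, so the Dynkin diagram is a chain of 1 nodes with single edges (A_1). Hence the type is A_1.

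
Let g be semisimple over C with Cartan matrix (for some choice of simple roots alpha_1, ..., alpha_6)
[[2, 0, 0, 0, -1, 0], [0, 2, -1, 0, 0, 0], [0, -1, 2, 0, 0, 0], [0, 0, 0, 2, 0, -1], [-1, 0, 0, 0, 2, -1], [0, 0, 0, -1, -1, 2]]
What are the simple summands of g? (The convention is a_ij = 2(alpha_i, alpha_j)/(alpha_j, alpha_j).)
The diagram associated to this matrix has two connected components: the simple roots {alpha_2, alpha_3} form a chain of 2 nodes with single edges (A_2), and {alpha_1, alpha_4, alpha_5, alpha_6} form a chain of 4 nodes with single edges (A_4). A semisimple Lie algebra decomposes uniquely as the direct sum of simple ideals, one per connected component of its Dynkin diagram, so g ≅ A_2 ⊕ A_4 (dimension 8 + 24 = 32).

A2 ⊕ A4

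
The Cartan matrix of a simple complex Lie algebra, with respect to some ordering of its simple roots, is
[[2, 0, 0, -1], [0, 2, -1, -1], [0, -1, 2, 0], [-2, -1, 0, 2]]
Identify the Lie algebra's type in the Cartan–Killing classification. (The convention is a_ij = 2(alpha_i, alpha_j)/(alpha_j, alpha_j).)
B_4 (so(9))

The matrix has rank 4 with 2's on the diagonal. Reading the off-diagonal entries as Dynkin edges (a single edge where a_ij = a_ji = -1; a double or triple edge where a_ij * a_ji = 2 or 3), the diagram is a chain of 4 nodes with a double edge at one end; the terminal node there is the unique short simple root (B_4). One simple-root ordering that puts it in standard form is (alpha_3, alpha_2, alpha_4, alpha_1). So the algebra is type B_4, i.e. so(9).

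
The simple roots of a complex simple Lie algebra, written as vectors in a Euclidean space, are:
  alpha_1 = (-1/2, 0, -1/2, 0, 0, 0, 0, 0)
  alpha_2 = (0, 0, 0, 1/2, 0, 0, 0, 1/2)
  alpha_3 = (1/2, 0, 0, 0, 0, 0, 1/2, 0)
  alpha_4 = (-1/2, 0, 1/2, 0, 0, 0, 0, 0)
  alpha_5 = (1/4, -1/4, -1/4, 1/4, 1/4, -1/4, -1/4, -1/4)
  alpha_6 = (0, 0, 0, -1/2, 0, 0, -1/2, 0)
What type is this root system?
Compute the Cartan integers a_ij = 2(alpha_i, alpha_j)/(alpha_j, alpha_j); the resulting 6x6 Cartan matrix is
[[2, 0, -1, 0, 0, 0], [0, 2, 0, 0, 0, -1], [-1, 0, 2, -1, 0, -1], [0, 0, -1, 2, -1, 0], [0, 0, 0, -1, 2, 0], [0, -1, -1, 0, 0, 2]].
All simple roots have the same length, so the diagram is simply laced. The associated Dynkin diagram is a chain of 5 nodes with one extra node attached to the third node from one end (E_6), so the type is E_6.

E_6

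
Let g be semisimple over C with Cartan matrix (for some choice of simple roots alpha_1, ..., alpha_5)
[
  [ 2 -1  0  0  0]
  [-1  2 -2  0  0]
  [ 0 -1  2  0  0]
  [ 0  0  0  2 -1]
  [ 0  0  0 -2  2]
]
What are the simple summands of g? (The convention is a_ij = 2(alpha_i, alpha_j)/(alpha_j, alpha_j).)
B2 + B3

The diagram associated to this matrix has two connected components: the simple roots {alpha_4, alpha_5} form a chain of 2 nodes with a double edge at one end; the terminal node there is the unique short simple root (B_2), and {alpha_1, alpha_2, alpha_3} form a chain of 3 nodes with a double edge at one end; the terminal node there is the unique short simple root (B_3). A semisimple Lie algebra decomposes uniquely as the direct sum of simple ideals, one per connected component of its Dynkin diagram, so g ≅ B_2 ⊕ B_3 (dimension 10 + 21 = 31).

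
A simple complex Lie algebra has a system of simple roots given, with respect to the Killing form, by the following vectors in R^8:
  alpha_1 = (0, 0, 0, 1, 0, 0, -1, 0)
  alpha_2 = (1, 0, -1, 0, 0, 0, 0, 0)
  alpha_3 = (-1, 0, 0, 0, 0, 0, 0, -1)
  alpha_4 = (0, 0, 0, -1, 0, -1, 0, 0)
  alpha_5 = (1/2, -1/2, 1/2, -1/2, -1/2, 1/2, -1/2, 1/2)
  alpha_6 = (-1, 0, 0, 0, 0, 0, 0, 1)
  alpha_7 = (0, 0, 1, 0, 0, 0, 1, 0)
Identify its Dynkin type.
Compute the Cartan integers a_ij = 2(alpha_i, alpha_j)/(alpha_j, alpha_j); the resulting 7x7 Cartan matrix is
[[2, 0, 0, -1, 0, 0, -1], [0, 2, -1, 0, 0, -1, -1], [0, -1, 2, 0, -1, 0, 0], [-1, 0, 0, 2, 0, 0, 0], [0, 0, -1, 0, 2, 0, 0], [0, -1, 0, 0, 0, 2, 0], [-1, -1, 0, 0, 0, 0, 2]].
All simple roots have the same length, so the diagram is simply laced. The associated Dynkin diagram is a chain of 6 nodes with one extra node attached to the third node from one end (E_7), so the type is E_7.

E_7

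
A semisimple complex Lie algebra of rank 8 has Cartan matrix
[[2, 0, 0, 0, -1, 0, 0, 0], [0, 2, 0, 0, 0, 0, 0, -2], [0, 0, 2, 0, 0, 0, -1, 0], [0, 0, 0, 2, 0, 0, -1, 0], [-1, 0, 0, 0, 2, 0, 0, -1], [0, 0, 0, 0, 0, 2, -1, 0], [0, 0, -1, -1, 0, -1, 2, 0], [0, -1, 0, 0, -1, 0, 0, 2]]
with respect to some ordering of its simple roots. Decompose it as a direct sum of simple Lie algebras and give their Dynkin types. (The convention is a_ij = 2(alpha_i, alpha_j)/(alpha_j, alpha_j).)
C_4 (sp(8)) + D_4 (so(8))

The diagram associated to this matrix has two connected components: the simple roots {alpha_1, alpha_2, alpha_5, alpha_8} form a chain of 4 nodes with a double edge at one end; the terminal node there is the unique long simple root (C_4), and {alpha_3, alpha_4, alpha_6, alpha_7} form a chain of 2 nodes with a fork of two nodes at one end (D_4). A semisimple Lie algebra decomposes uniquely as the direct sum of simple ideals, one per connected component of its Dynkin diagram, so g ≅ C_4 ⊕ D_4 (dimension 36 + 28 = 64).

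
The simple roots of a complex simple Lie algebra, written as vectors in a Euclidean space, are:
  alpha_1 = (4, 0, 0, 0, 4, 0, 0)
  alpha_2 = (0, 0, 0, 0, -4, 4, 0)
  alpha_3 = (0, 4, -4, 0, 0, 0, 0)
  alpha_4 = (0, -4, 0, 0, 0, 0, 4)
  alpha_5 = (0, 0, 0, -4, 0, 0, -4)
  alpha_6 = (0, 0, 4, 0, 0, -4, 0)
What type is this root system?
Compute the Cartan integers a_ij = 2(alpha_i, alpha_j)/(alpha_j, alpha_j); the resulting 6x6 Cartan matrix is
[[2, -1, 0, 0, 0, 0], [-1, 2, 0, 0, 0, -1], [0, 0, 2, -1, 0, -1], [0, 0, -1, 2, -1, 0], [0, 0, 0, -1, 2, 0], [0, -1, -1, 0, 0, 2]].
All simple roots have the same length, so the diagram is simply laced. The associated Dynkin diagram is a chain of 6 nodes with single edges (A_6), so the type is A_6 (the algebra sl(7)).

A_6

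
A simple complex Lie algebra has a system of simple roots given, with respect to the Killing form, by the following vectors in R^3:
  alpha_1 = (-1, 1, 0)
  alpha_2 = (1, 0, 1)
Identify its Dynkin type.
A_2

Compute the Cartan integers a_ij = 2(alpha_i, alpha_j)/(alpha_j, alpha_j); the resulting 2x2 Cartan matrix is
[[2, -1], [-1, 2]].
All simple roots have the same length, so the diagram is simply laced. The associated Dynkin diagram is a chain of 2 nodes with single edges (A_2), so the type is A_2 (the algebra sl(3)).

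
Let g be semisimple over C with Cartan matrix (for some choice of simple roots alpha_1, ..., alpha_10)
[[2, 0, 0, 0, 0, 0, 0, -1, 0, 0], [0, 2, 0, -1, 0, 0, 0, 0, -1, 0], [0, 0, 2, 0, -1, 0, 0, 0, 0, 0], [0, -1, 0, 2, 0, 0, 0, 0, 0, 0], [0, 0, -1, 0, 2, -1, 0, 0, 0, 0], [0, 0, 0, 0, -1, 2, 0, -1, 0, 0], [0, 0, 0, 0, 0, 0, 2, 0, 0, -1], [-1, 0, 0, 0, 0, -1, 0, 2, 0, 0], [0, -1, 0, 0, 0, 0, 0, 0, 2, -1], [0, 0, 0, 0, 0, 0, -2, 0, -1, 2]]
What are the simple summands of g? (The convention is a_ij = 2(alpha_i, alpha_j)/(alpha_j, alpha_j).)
The diagram associated to this matrix has two connected components: the simple roots {alpha_1, alpha_3, alpha_5, alpha_6, alpha_8} form a chain of 5 nodes with single edges (A_5), and {alpha_2, alpha_4, alpha_7, alpha_9, alpha_10} form a chain of 5 nodes with a double edge at one end; the terminal node there is the unique short simple root (B_5). A semisimple Lie algebra decomposes uniquely as the direct sum of simple ideals, one per connected component of its Dynkin diagram, so g ≅ A_5 ⊕ B_5 (dimension 35 + 55 = 90).

A5 ⊕ B5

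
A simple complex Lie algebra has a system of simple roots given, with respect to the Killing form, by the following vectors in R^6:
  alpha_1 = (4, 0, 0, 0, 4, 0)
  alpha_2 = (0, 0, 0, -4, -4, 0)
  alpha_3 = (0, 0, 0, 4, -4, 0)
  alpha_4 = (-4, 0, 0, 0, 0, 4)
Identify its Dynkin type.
D_4 (so(8))

Compute the Cartan integers a_ij = 2(alpha_i, alpha_j)/(alpha_j, alpha_j); the resulting 4x4 Cartan matrix is
[[2, -1, -1, -1], [-1, 2, 0, 0], [-1, 0, 2, 0], [-1, 0, 0, 2]].
All simple roots have the same length, so the diagram is simply laced. The associated Dynkin diagram is a chain of 2 nodes with a fork of two nodes at one end (D_4), so the type is D_4 (the algebra so(8)).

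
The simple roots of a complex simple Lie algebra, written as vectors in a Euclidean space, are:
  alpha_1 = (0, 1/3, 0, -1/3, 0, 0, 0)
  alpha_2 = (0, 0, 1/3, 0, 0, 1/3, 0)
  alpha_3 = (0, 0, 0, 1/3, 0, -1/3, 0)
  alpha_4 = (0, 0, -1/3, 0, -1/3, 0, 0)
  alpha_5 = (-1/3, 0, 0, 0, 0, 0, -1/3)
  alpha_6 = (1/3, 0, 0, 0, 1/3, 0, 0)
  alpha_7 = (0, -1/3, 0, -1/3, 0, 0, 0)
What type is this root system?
Compute the Cartan integers a_ij = 2(alpha_i, alpha_j)/(alpha_j, alpha_j); the resulting 7x7 Cartan matrix is
[[2, 0, -1, 0, 0, 0, 0], [0, 2, -1, -1, 0, 0, 0], [-1, -1, 2, 0, 0, 0, -1], [0, -1, 0, 2, 0, -1, 0], [0, 0, 0, 0, 2, -1, 0], [0, 0, 0, -1, -1, 2, 0], [0, 0, -1, 0, 0, 0, 2]].
All simple roots have the same length, so the diagram is simply laced. The associated Dynkin diagram is a chain of 5 nodes with a fork of two nodes at one end (D_7), so the type is D_7 (the algebra so(14)).

D_7 (so(14))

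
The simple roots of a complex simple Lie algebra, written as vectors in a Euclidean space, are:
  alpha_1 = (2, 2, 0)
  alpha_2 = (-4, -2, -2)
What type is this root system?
type G_2

Compute the Cartan integers a_ij = 2(alpha_i, alpha_j)/(alpha_j, alpha_j); the resulting 2x2 Cartan matrix is
[[2, -1], [-3, 2]].
The roots have two lengths (squared-length ratio 3:1); the short ones are alpha_{1}. The associated Dynkin diagram is two nodes joined by a triple edge (G_2), so the type is G_2.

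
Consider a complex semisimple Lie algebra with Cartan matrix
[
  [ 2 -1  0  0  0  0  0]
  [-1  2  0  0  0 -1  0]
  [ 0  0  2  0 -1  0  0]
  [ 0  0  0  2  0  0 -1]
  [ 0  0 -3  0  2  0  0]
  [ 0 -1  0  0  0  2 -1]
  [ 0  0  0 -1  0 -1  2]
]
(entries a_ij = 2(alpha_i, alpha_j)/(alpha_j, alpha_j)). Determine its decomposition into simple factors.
type A_5 + type G_2

The diagram associated to this matrix has two connected components: the simple roots {alpha_1, alpha_2, alpha_4, alpha_6, alpha_7} form a chain of 5 nodes with single edges (A_5), and {alpha_3, alpha_5} form two nodes joined by a triple edge (G_2). A semisimple Lie algebra decomposes uniquely as the direct sum of simple ideals, one per connected component of its Dynkin diagram, so g ≅ A_5 ⊕ G_2 (dimension 35 + 14 = 49).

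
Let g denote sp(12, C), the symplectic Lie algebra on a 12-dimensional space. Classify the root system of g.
C6

This is sp(12), which has dimension 12(12+1)/2 = 78 and rank 12/2 = 6. In the classification of classical Lie algebras, the symplectic algebra sp(2n) has type C_n; here n = 6, so the Dynkin diagram is a chain of 6 nodes with a double edge at one end; the terminal node there is the unique long simple root (C_6). Hence the type is C_6.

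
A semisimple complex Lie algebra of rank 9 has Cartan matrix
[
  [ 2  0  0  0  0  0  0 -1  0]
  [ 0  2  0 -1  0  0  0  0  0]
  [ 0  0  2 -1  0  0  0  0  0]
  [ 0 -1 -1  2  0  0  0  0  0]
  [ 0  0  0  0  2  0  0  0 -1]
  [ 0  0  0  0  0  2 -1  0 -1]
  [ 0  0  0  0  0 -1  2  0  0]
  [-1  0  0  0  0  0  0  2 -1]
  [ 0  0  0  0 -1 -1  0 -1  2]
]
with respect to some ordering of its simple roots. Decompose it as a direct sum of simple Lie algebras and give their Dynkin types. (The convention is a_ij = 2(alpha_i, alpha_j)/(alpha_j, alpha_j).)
A_3 ⊕ E_6

The diagram associated to this matrix has two connected components: the simple roots {alpha_2, alpha_3, alpha_4} form a chain of 3 nodes with single edges (A_3), and {alpha_1, alpha_5, alpha_6, alpha_7, alpha_8, alpha_9} form a chain of 5 nodes with one extra node attached to the third node from one end (E_6). A semisimple Lie algebra decomposes uniquely as the direct sum of simple ideals, one per connected component of its Dynkin diagram, so g ≅ A_3 ⊕ E_6 (dimension 15 + 78 = 93).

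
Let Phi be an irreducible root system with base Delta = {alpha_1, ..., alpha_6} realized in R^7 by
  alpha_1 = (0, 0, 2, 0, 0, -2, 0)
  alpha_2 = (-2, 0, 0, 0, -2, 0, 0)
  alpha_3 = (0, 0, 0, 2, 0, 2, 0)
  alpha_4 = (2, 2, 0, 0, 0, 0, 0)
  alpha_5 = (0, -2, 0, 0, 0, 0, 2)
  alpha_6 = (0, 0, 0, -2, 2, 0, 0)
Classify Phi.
Compute the Cartan integers a_ij = 2(alpha_i, alpha_j)/(alpha_j, alpha_j); the resulting 6x6 Cartan matrix is
[[2, 0, -1, 0, 0, 0], [0, 2, 0, -1, 0, -1], [-1, 0, 2, 0, 0, -1], [0, -1, 0, 2, -1, 0], [0, 0, 0, -1, 2, 0], [0, -1, -1, 0, 0, 2]].
All simple roots have the same length, so the diagram is simply laced. The associated Dynkin diagram is a chain of 6 nodes with single edges (A_6), so the type is A_6 (the algebra sl(7)).

A_6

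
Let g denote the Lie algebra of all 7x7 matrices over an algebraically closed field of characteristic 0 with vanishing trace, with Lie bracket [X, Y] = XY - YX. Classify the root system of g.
This is sl(7), which has dimension 7^2 - 1 = 48 and rank 7 - 1 = 6 (a Cartan subalgebra is the diagonal traceless matrices). In the classification of classical Lie algebras, the special linear algebra sl(n+1) has type A_n; here n = 6, so the Dynkin diagram is a chain of 6 nodes with single edges (A_6). Hence the type is A_6.

A_6 (sl(7))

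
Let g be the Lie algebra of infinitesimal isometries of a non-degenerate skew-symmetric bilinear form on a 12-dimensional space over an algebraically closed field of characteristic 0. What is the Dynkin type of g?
C_6

This is sp(12), which has dimension 12(12+1)/2 = 78 and rank 12/2 = 6. In the classification of classical Lie algebras, the symplectic algebra sp(2n) has type C_n; here n = 6, so the Dynkin diagram is a chain of 6 nodes with a double edge at one end; the terminal node there is the unique long simple root (C_6). Hence the type is C_6.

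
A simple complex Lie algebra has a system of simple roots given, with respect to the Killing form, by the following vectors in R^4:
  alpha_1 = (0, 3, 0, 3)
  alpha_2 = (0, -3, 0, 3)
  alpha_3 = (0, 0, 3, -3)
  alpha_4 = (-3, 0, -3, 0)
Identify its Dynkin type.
Compute the Cartan integers a_ij = 2(alpha_i, alpha_j)/(alpha_j, alpha_j); the resulting 4x4 Cartan matrix is
[[2, 0, -1, 0], [0, 2, -1, 0], [-1, -1, 2, -1], [0, 0, -1, 2]].
All simple roots have the same length, so the diagram is simply laced. The associated Dynkin diagram is a chain of 2 nodes with a fork of two nodes at one end (D_4), so the type is D_4 (the algebra so(8)).

D_4 (so(8))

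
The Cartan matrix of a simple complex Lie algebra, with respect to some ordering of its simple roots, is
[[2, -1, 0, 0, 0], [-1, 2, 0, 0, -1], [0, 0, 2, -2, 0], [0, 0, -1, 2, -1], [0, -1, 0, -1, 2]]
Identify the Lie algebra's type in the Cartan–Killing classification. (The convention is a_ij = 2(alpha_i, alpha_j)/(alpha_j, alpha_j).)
The matrix has rank 5 with 2's on the diagonal. Reading the off-diagonal entries as Dynkin edges (a single edge where a_ij = a_ji = -1; a double or triple edge where a_ij * a_ji = 2 or 3), the diagram is a chain of 5 nodes with a double edge at one end; the terminal node there is the unique long simple root (C_5). One simple-root ordering that puts it in standard form is (alpha_1, alpha_2, alpha_5, alpha_4, alpha_3). So the algebra is type C_5, i.e. sp(10).

C5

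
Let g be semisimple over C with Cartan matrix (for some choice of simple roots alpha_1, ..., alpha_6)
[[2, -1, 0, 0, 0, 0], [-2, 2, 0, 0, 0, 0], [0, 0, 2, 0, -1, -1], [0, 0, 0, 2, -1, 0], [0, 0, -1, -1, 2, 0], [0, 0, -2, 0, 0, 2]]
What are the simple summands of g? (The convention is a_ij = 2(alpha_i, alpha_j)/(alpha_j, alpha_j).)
type B_2 + type C_4

The diagram associated to this matrix has two connected components: the simple roots {alpha_1, alpha_2} form a chain of 2 nodes with a double edge at one end; the terminal node there is the unique short simple root (B_2), and {alpha_3, alpha_4, alpha_5, alpha_6} form a chain of 4 nodes with a double edge at one end; the terminal node there is the unique long simple root (C_4). A semisimple Lie algebra decomposes uniquely as the direct sum of simple ideals, one per connected component of its Dynkin diagram, so g ≅ B_2 ⊕ C_4 (dimension 10 + 36 = 46).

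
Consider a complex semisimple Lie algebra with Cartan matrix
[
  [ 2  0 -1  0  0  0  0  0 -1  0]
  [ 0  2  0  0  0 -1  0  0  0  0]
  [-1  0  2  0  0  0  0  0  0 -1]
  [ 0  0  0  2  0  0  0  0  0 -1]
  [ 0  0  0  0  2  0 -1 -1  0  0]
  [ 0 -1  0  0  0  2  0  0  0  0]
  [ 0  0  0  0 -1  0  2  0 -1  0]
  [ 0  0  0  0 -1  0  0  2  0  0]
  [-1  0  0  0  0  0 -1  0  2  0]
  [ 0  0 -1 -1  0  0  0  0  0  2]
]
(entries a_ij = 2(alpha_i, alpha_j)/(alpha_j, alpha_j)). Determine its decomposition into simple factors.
The diagram associated to this matrix has two connected components: the simple roots {alpha_2, alpha_6} form a chain of 2 nodes with single edges (A_2), and {alpha_1, alpha_3, alpha_4, alpha_5, alpha_7, alpha_8, alpha_9, alpha_10} form a chain of 8 nodes with single edges (A_8). A semisimple Lie algebra decomposes uniquely as the direct sum of simple ideals, one per connected component of its Dynkin diagram, so g ≅ A_2 ⊕ A_8 (dimension 8 + 80 = 88).

type A_2 ⊕ type A_8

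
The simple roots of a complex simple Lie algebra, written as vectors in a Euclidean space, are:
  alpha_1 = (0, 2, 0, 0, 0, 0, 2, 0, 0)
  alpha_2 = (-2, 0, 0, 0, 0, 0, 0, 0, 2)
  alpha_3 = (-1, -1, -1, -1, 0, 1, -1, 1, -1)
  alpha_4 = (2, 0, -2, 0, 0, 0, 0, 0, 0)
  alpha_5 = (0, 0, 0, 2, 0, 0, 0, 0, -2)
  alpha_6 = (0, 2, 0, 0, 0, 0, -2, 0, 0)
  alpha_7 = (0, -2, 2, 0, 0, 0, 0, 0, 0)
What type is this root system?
Compute the Cartan integers a_ij = 2(alpha_i, alpha_j)/(alpha_j, alpha_j); the resulting 7x7 Cartan matrix is
[[2, 0, -1, 0, 0, 0, -1], [0, 2, 0, -1, -1, 0, 0], [-1, 0, 2, 0, 0, 0, 0], [0, -1, 0, 2, 0, 0, -1], [0, -1, 0, 0, 2, 0, 0], [0, 0, 0, 0, 0, 2, -1], [-1, 0, 0, -1, 0, -1, 2]].
All simple roots have the same length, so the diagram is simply laced. The associated Dynkin diagram is a chain of 6 nodes with one extra node attached to the third node from one end (E_7), so the type is E_7.

E7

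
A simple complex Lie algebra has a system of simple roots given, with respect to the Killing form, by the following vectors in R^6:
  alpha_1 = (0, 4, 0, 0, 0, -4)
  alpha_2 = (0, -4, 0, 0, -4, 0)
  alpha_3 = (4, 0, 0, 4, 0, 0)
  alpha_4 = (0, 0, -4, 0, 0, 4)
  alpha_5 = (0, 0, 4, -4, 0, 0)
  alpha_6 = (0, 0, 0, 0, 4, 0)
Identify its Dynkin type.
Compute the Cartan integers a_ij = 2(alpha_i, alpha_j)/(alpha_j, alpha_j); the resulting 6x6 Cartan matrix is
[[2, -1, 0, -1, 0, 0], [-1, 2, 0, 0, 0, -2], [0, 0, 2, 0, -1, 0], [-1, 0, 0, 2, -1, 0], [0, 0, -1, -1, 2, 0], [0, -1, 0, 0, 0, 2]].
The roots have two lengths (squared-length ratio 2:1); the short ones are alpha_{6}. The associated Dynkin diagram is a chain of 6 nodes with a double edge at one end; the terminal node there is the unique short simple root (B_6), so the type is B_6 (the algebra so(13)).

B_6 (so(13))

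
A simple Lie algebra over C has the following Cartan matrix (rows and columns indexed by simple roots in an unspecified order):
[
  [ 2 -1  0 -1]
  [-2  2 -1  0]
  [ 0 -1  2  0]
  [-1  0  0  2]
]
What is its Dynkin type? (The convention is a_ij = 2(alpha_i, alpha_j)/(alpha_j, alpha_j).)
The matrix has rank 4 with 2's on the diagonal. Reading the off-diagonal entries as Dynkin edges (a single edge where a_ij = a_ji = -1; a double or triple edge where a_ij * a_ji = 2 or 3), the diagram is a chain of 4 nodes with a double edge between the middle two (F_4). One simple-root ordering that puts it in standard form is (alpha_3, alpha_2, alpha_1, alpha_4). So the algebra is type F_4.

F_4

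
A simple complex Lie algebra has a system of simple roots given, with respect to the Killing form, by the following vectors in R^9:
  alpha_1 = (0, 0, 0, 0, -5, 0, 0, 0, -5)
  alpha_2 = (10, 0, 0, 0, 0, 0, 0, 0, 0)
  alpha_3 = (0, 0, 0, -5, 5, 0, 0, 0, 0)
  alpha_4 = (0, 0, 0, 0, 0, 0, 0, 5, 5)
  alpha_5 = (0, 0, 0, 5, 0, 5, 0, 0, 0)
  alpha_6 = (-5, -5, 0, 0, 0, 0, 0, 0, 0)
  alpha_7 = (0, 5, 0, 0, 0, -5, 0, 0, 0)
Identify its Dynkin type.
Compute the Cartan integers a_ij = 2(alpha_i, alpha_j)/(alpha_j, alpha_j); the resulting 7x7 Cartan matrix is
[[2, 0, -1, -1, 0, 0, 0], [0, 2, 0, 0, 0, -2, 0], [-1, 0, 2, 0, -1, 0, 0], [-1, 0, 0, 2, 0, 0, 0], [0, 0, -1, 0, 2, 0, -1], [0, -1, 0, 0, 0, 2, -1], [0, 0, 0, 0, -1, -1, 2]].
The roots have two lengths (squared-length ratio 2:1); the short ones are alpha_{1,3,4,5,6,7}. The associated Dynkin diagram is a chain of 7 nodes with a double edge at one end; the terminal node there is the unique long simple root (C_7), so the type is C_7 (the algebra sp(14)).

C7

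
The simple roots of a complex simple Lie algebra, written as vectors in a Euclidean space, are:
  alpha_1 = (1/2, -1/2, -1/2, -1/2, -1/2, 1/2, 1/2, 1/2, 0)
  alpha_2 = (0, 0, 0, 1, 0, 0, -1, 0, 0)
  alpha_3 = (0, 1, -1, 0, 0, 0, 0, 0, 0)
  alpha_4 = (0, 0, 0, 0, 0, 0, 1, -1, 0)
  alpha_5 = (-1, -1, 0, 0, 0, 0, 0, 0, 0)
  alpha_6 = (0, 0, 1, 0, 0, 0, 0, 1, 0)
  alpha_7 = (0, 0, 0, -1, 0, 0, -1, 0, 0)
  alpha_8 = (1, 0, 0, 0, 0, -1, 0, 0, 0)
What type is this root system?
Compute the Cartan integers a_ij = 2(alpha_i, alpha_j)/(alpha_j, alpha_j); the resulting 8x8 Cartan matrix is
[[2, -1, 0, 0, 0, 0, 0, 0], [-1, 2, 0, -1, 0, 0, 0, 0], [0, 0, 2, 0, -1, -1, 0, 0], [0, -1, 0, 2, 0, -1, -1, 0], [0, 0, -1, 0, 2, 0, 0, -1], [0, 0, -1, -1, 0, 2, 0, 0], [0, 0, 0, -1, 0, 0, 2, 0], [0, 0, 0, 0, -1, 0, 0, 2]].
All simple roots have the same length, so the diagram is simply laced. The associated Dynkin diagram is a chain of 7 nodes with one extra node attached to the third node from one end (E_8), so the type is E_8.

E8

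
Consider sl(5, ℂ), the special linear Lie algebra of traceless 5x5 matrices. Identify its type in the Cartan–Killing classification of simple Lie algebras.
This is sl(5), which has dimension 5^2 - 1 = 24 and rank 5 - 1 = 4 (a Cartan subalgebra is the diagonal traceless matrices). In the classification of classical Lie algebras, the special linear algebra sl(n+1) has type A_n; here n = 4, so the Dynkin diagram is a chain of 4 nodes with single edges (A_4). Hence the type is A_4.

type A_4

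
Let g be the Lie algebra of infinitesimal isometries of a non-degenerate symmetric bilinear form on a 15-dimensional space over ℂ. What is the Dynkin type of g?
This is so(15) with 15 odd, which has dimension 15(15-1)/2 = 105 and rank (15-1)/2 = 7. In the classification of classical Lie algebras, the orthogonal algebra so(2n+1) in an odd number of variables has type B_n; here n = 7, so the Dynkin diagram is a chain of 7 nodes with a double edge at one end; the terminal node there is the unique short simple root (B_7). Hence the type is B_7.

B_7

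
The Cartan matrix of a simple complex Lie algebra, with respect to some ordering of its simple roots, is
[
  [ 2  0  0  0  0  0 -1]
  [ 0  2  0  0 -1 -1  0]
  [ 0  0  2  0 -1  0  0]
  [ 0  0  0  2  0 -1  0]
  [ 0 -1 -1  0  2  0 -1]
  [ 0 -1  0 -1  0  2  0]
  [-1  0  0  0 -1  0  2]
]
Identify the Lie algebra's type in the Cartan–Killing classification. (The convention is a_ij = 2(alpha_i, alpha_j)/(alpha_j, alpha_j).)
The matrix has rank 7 with 2's on the diagonal. Reading the off-diagonal entries as Dynkin edges (a single edge where a_ij = a_ji = -1; a double or triple edge where a_ij * a_ji = 2 or 3), the diagram is a chain of 6 nodes with one extra node attached to the third node from one end (E_7). One simple-root ordering that puts it in standard form is (alpha_1, alpha_3, alpha_7, alpha_5, alpha_2, alpha_6, alpha_4). So the algebra is type E_7.

E_7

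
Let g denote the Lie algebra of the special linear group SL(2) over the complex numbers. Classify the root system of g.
This is sl(2), which has dimension 2^2 - 1 = 3 and rank 2 - 1 = 1 (a Cartan subalgebra is the diagonal traceless matrices). In the classification of classical Lie algebras, the special linear algebra sl(n+1) has type A_n; here n = 1, so the Dynkin diagram is a chain of 1 nodes with single edges (A_1). Hence the type is A_1.

A1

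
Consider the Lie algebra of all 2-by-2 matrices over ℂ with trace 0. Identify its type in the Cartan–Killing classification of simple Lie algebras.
This is sl(2), which has dimension 2^2 - 1 = 3 and rank 2 - 1 = 1 (a Cartan subalgebra is the diagonal traceless matrices). In the classification of classical Lie algebras, the special linear algebra sl(n+1) has type A_n; here n = 1, so the Dynkin diagram is a chain of 1 nodes with single edges (A_1). Hence the type is A_1.

A_1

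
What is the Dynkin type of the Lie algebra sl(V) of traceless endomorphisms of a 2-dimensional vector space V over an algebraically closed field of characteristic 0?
This is sl(2), which has dimension 2^2 - 1 = 3 and rank 2 - 1 = 1 (a Cartan subalgebra is the diagonal traceless matrices). In the classification of classical Lie algebras, the special linear algebra sl(n+1) has type A_n; here n = 1, so the Dynkin diagram is a chain of 1 nodes with single edges (A_1). Hence the type is A_1.

A_1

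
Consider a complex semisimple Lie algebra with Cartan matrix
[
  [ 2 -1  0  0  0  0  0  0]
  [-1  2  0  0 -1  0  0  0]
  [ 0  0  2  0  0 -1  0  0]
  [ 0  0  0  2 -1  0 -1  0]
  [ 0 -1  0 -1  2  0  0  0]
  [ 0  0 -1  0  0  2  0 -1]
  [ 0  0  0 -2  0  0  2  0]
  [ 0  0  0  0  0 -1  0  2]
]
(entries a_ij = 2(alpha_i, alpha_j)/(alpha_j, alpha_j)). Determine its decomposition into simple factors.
The diagram associated to this matrix has two connected components: the simple roots {alpha_3, alpha_6, alpha_8} form a chain of 3 nodes with single edges (A_3), and {alpha_1, alpha_2, alpha_4, alpha_5, alpha_7} form a chain of 5 nodes with a double edge at one end; the terminal node there is the unique long simple root (C_5). A semisimple Lie algebra decomposes uniquely as the direct sum of simple ideals, one per connected component of its Dynkin diagram, so g ≅ A_3 ⊕ C_5 (dimension 15 + 55 = 70).

A3 ⊕ C5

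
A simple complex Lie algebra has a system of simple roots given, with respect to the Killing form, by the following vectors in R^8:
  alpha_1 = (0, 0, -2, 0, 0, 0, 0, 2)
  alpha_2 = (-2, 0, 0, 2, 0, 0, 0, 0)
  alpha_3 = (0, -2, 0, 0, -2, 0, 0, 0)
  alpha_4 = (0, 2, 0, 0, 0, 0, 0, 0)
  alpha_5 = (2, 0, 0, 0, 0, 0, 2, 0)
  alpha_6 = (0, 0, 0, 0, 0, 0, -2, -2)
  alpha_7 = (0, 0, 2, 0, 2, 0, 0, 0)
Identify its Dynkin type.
B_7 (so(15))

Compute the Cartan integers a_ij = 2(alpha_i, alpha_j)/(alpha_j, alpha_j); the resulting 7x7 Cartan matrix is
[[2, 0, 0, 0, 0, -1, -1], [0, 2, 0, 0, -1, 0, 0], [0, 0, 2, -2, 0, 0, -1], [0, 0, -1, 2, 0, 0, 0], [0, -1, 0, 0, 2, -1, 0], [-1, 0, 0, 0, -1, 2, 0], [-1, 0, -1, 0, 0, 0, 2]].
The roots have two lengths (squared-length ratio 2:1); the short ones are alpha_{4}. The associated Dynkin diagram is a chain of 7 nodes with a double edge at one end; the terminal node there is the unique short simple root (B_7), so the type is B_7 (the algebra so(15)).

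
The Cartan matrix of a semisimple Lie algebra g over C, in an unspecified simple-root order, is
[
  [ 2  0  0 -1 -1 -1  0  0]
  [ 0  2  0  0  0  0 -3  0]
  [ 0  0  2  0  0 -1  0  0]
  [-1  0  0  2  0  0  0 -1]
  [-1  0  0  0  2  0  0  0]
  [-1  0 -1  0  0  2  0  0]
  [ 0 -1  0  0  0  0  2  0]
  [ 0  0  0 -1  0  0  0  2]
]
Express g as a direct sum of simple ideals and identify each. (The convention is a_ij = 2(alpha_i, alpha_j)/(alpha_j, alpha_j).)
E6 ⊕ G2

The diagram associated to this matrix has two connected components: the simple roots {alpha_1, alpha_3, alpha_4, alpha_5, alpha_6, alpha_8} form a chain of 5 nodes with one extra node attached to the third node from one end (E_6), and {alpha_2, alpha_7} form two nodes joined by a triple edge (G_2). A semisimple Lie algebra decomposes uniquely as the direct sum of simple ideals, one per connected component of its Dynkin diagram, so g ≅ E_6 ⊕ G_2 (dimension 78 + 14 = 92).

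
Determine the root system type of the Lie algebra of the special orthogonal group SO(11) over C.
type B_5

This is so(11) with 11 odd, which has dimension 11(11-1)/2 = 55 and rank (11-1)/2 = 5. In the classification of classical Lie algebras, the orthogonal algebra so(2n+1) in an odd number of variables has type B_n; here n = 5, so the Dynkin diagram is a chain of 5 nodes with a double edge at one end; the terminal node there is the unique short simple root (B_5). Hence the type is B_5.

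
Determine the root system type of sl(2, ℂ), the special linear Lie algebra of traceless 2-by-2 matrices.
type A_1

This is sl(2), which has dimension 2^2 - 1 = 3 and rank 2 - 1 = 1 (a Cartan subalgebra is the diagonal traceless matrices). In the classification of classical Lie algebras, the special linear algebra sl(n+1) has type A_n; here n = 1, so the Dynkin diagram is a chain of 1 nodes with single edges (A_1). Hence the type is A_1.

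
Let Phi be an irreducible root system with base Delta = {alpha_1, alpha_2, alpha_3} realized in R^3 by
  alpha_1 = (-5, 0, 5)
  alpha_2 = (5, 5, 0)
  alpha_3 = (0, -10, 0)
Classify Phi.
C_3 (sp(6))

Compute the Cartan integers a_ij = 2(alpha_i, alpha_j)/(alpha_j, alpha_j); the resulting 3x3 Cartan matrix is
[[2, -1, 0], [-1, 2, -1], [0, -2, 2]].
The roots have two lengths (squared-length ratio 2:1); the short ones are alpha_{1,2}. The associated Dynkin diagram is a chain of 3 nodes with a double edge at one end; the terminal node there is the unique long simple root (C_3), so the type is C_3 (the algebra sp(6)).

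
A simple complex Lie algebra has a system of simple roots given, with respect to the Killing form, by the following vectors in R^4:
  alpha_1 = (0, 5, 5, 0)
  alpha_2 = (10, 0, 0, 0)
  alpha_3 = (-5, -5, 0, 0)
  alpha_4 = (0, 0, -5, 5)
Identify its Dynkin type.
Compute the Cartan integers a_ij = 2(alpha_i, alpha_j)/(alpha_j, alpha_j); the resulting 4x4 Cartan matrix is
[[2, 0, -1, -1], [0, 2, -2, 0], [-1, -1, 2, 0], [-1, 0, 0, 2]].
The roots have two lengths (squared-length ratio 2:1); the short ones are alpha_{1,3,4}. The associated Dynkin diagram is a chain of 4 nodes with a double edge at one end; the terminal node there is the unique long simple root (C_4), so the type is C_4 (the algebra sp(8)).

C_4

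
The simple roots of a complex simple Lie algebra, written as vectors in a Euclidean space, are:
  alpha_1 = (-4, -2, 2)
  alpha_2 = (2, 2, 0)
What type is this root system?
Compute the Cartan integers a_ij = 2(alpha_i, alpha_j)/(alpha_j, alpha_j); the resulting 2x2 Cartan matrix is
[[2, -3], [-1, 2]].
The roots have two lengths (squared-length ratio 3:1); the short ones are alpha_{2}. The associated Dynkin diagram is two nodes joined by a triple edge (G_2), so the type is G_2.

G_2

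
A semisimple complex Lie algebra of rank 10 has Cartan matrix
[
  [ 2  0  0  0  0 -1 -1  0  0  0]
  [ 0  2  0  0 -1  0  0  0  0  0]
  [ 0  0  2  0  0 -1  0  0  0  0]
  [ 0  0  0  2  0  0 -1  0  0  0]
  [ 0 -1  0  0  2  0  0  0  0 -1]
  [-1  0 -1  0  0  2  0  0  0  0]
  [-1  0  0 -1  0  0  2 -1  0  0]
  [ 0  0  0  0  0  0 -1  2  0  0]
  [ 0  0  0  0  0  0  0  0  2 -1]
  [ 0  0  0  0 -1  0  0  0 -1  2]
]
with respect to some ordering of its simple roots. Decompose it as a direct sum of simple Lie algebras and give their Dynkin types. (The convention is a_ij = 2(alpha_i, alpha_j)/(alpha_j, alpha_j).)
type A_4 ⊕ type D_6

The diagram associated to this matrix has two connected components: the simple roots {alpha_2, alpha_5, alpha_9, alpha_10} form a chain of 4 nodes with single edges (A_4), and {alpha_1, alpha_3, alpha_4, alpha_6, alpha_7, alpha_8} form a chain of 4 nodes with a fork of two nodes at one end (D_6). A semisimple Lie algebra decomposes uniquely as the direct sum of simple ideals, one per connected component of its Dynkin diagram, so g ≅ A_4 ⊕ D_6 (dimension 24 + 66 = 90).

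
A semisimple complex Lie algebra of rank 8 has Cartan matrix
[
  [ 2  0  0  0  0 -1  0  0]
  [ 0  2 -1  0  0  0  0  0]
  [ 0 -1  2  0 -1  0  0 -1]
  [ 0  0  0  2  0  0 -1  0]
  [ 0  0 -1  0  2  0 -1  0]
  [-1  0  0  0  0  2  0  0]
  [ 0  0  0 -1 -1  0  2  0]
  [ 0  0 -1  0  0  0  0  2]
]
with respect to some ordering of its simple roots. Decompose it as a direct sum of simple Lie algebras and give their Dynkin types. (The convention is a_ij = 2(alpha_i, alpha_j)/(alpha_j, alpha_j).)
type A_2 + type D_6

The diagram associated to this matrix has two connected components: the simple roots {alpha_1, alpha_6} form a chain of 2 nodes with single edges (A_2), and {alpha_2, alpha_3, alpha_4, alpha_5, alpha_7, alpha_8} form a chain of 4 nodes with a fork of two nodes at one end (D_6). A semisimple Lie algebra decomposes uniquely as the direct sum of simple ideals, one per connected component of its Dynkin diagram, so g ≅ A_2 ⊕ D_6 (dimension 8 + 66 = 74).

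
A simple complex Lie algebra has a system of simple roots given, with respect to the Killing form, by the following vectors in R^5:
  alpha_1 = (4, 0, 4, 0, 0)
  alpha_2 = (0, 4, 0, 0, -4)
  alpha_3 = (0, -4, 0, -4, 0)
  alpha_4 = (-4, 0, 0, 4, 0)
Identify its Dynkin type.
Compute the Cartan integers a_ij = 2(alpha_i, alpha_j)/(alpha_j, alpha_j); the resulting 4x4 Cartan matrix is
[[2, 0, 0, -1], [0, 2, -1, 0], [0, -1, 2, -1], [-1, 0, -1, 2]].
All simple roots have the same length, so the diagram is simply laced. The associated Dynkin diagram is a chain of 4 nodes with single edges (A_4), so the type is A_4 (the algebra sl(5)).

A4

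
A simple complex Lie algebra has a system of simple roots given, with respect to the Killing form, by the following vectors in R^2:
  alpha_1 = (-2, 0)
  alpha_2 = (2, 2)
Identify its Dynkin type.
B_2 (so(5))

Compute the Cartan integers a_ij = 2(alpha_i, alpha_j)/(alpha_j, alpha_j); the resulting 2x2 Cartan matrix is
[[2, -1], [-2, 2]].
The roots have two lengths (squared-length ratio 2:1); the short ones are alpha_{1}. The associated Dynkin diagram is a chain of 2 nodes with a double edge at one end; the terminal node there is the unique short simple root (B_2), so the type is B_2 (the algebra so(5)).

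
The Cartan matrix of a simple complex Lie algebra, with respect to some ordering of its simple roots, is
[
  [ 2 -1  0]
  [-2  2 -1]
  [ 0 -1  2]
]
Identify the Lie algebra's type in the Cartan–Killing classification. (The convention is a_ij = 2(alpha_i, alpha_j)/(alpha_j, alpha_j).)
The matrix has rank 3 with 2's on the diagonal. Reading the off-diagonal entries as Dynkin edges (a single edge where a_ij = a_ji = -1; a double or triple edge where a_ij * a_ji = 2 or 3), the diagram is a chain of 3 nodes with a double edge at one end; the terminal node there is the unique short simple root (B_3). One simple-root ordering that puts it in standard form is (alpha_3, alpha_2, alpha_1). So the algebra is type B_3, i.e. so(7).

type B_3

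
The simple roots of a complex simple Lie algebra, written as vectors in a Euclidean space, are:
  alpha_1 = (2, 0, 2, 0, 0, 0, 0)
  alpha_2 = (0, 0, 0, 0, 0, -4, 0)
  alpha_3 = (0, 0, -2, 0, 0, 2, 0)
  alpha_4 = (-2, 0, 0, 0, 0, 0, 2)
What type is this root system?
type C_4

Compute the Cartan integers a_ij = 2(alpha_i, alpha_j)/(alpha_j, alpha_j); the resulting 4x4 Cartan matrix is
[[2, 0, -1, -1], [0, 2, -2, 0], [-1, -1, 2, 0], [-1, 0, 0, 2]].
The roots have two lengths (squared-length ratio 2:1); the short ones are alpha_{1,3,4}. The associated Dynkin diagram is a chain of 4 nodes with a double edge at one end; the terminal node there is the unique long simple root (C_4), so the type is C_4 (the algebra sp(8)).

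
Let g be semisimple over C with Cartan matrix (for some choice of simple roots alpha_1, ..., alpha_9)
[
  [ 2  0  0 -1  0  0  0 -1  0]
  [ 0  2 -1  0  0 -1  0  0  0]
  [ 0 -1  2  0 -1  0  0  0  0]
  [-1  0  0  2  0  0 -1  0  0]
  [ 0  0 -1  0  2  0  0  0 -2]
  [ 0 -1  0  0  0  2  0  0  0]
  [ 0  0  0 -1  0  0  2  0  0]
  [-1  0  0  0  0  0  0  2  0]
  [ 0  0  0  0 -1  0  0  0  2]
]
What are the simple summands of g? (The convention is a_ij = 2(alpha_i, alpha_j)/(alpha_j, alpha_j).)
The diagram associated to this matrix has two connected components: the simple roots {alpha_1, alpha_4, alpha_7, alpha_8} form a chain of 4 nodes with single edges (A_4), and {alpha_2, alpha_3, alpha_5, alpha_6, alpha_9} form a chain of 5 nodes with a double edge at one end; the terminal node there is the unique short simple root (B_5). A semisimple Lie algebra decomposes uniquely as the direct sum of simple ideals, one per connected component of its Dynkin diagram, so g ≅ A_4 ⊕ B_5 (dimension 24 + 55 = 79).

type A_4 + type B_5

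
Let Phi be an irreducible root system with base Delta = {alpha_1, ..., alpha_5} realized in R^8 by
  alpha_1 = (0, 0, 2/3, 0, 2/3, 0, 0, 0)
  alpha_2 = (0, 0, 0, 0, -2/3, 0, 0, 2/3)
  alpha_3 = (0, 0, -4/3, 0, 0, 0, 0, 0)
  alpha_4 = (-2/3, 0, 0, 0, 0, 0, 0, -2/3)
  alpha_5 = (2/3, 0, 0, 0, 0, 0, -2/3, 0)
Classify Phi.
Compute the Cartan integers a_ij = 2(alpha_i, alpha_j)/(alpha_j, alpha_j); the resulting 5x5 Cartan matrix is
[[2, -1, -1, 0, 0], [-1, 2, 0, -1, 0], [-2, 0, 2, 0, 0], [0, -1, 0, 2, -1], [0, 0, 0, -1, 2]].
The roots have two lengths (squared-length ratio 2:1); the short ones are alpha_{1,2,4,5}. The associated Dynkin diagram is a chain of 5 nodes with a double edge at one end; the terminal node there is the unique long simple root (C_5), so the type is C_5 (the algebra sp(10)).

C_5 (sp(10))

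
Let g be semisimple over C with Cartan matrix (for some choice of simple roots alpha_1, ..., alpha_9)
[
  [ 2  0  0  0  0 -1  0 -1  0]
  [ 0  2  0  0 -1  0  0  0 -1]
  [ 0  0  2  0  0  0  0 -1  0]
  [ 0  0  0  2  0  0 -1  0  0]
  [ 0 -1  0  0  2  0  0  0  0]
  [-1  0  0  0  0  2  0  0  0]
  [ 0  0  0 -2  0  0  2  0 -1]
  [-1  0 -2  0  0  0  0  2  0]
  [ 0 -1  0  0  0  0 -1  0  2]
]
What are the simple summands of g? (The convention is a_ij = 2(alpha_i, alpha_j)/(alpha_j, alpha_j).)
B_4 ⊕ B_5

The diagram associated to this matrix has two connected components: the simple roots {alpha_1, alpha_3, alpha_6, alpha_8} form a chain of 4 nodes with a double edge at one end; the terminal node there is the unique short simple root (B_4), and {alpha_2, alpha_4, alpha_5, alpha_7, alpha_9} form a chain of 5 nodes with a double edge at one end; the terminal node there is the unique short simple root (B_5). A semisimple Lie algebra decomposes uniquely as the direct sum of simple ideals, one per connected component of its Dynkin diagram, so g ≅ B_4 ⊕ B_5 (dimension 36 + 55 = 91).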